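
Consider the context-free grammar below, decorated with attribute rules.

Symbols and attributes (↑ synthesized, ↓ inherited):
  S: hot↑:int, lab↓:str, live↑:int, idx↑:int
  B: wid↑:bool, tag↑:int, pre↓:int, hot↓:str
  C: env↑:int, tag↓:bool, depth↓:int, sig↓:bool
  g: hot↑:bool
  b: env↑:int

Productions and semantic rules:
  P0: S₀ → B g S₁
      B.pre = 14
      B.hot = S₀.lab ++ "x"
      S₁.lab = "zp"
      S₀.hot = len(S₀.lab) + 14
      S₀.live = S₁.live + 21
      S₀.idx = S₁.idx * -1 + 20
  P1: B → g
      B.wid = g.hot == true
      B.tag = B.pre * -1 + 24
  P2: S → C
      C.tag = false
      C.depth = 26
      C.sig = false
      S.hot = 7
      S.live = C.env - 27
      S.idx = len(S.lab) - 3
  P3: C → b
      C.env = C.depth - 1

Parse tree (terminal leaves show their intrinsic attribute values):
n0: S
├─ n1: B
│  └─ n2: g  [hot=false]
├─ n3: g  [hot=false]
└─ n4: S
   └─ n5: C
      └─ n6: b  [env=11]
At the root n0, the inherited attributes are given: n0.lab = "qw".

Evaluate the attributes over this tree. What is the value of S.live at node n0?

1. n0.lab = "qw"  [given at root]
2. n1.pre = 14  [14]
3. n1.hot = "qwx"  [S₀.lab ++ "x"]
4. n2.hot = false  [terminal]
5. n1.wid = false  [g.hot == true]
6. n1.tag = 10  [B.pre * -1 + 24]
7. n3.hot = false  [terminal]
8. n4.lab = "zp"  ["zp"]
9. n5.tag = false  [false]
10. n5.depth = 26  [26]
11. n5.sig = false  [false]
12. n6.env = 11  [terminal]
13. n5.env = 25  [C.depth - 1]
14. n4.hot = 7  [7]
15. n4.live = -2  [C.env - 27]
16. n4.idx = -1  [len(S.lab) - 3]
17. n0.hot = 16  [len(S₀.lab) + 14]
18. n0.live = 19  [S₁.live + 21]
19. n0.idx = 21  [S₁.idx * -1 + 20]

19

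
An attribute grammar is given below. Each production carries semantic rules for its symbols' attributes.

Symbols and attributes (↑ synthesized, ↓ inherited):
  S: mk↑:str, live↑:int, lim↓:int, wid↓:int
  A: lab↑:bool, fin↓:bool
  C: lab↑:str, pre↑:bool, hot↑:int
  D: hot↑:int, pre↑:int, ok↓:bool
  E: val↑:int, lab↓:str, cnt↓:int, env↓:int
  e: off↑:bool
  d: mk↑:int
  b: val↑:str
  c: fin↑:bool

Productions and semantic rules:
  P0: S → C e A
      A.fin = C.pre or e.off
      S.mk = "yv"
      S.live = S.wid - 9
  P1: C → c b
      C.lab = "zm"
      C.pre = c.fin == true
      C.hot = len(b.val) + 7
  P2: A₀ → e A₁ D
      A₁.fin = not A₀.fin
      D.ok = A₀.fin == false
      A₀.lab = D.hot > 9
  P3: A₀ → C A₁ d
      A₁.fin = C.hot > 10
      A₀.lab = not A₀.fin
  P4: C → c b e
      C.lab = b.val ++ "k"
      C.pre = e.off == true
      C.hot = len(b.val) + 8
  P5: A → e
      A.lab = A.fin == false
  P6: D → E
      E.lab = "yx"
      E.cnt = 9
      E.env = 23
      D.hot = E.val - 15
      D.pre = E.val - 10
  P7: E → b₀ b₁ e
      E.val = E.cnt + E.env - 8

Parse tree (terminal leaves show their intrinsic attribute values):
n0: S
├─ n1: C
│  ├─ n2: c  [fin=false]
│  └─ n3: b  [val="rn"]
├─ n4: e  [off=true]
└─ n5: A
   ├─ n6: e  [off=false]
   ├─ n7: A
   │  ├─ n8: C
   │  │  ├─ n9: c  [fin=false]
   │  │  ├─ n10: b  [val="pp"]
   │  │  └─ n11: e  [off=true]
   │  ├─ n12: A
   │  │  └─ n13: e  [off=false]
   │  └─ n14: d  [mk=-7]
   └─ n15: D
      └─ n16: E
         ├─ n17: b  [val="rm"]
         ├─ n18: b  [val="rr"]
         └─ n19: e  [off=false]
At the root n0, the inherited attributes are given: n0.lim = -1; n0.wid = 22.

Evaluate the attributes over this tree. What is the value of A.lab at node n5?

false

1. n0.lim = -1  [given at root]
2. n0.wid = 22  [given at root]
3. n2.fin = false  [terminal]
4. n3.val = "rn"  [terminal]
5. n1.lab = "zm"  ["zm"]
6. n1.pre = false  [c.fin == true]
7. n1.hot = 9  [len(b.val) + 7]
8. n4.off = true  [terminal]
9. n5.fin = true  [C.pre or e.off]
10. n6.off = false  [terminal]
11. n7.fin = false  [not A₀.fin]
12. n9.fin = false  [terminal]
13. n10.val = "pp"  [terminal]
14. n11.off = true  [terminal]
15. n8.lab = "ppk"  [b.val ++ "k"]
16. n8.pre = true  [e.off == true]
17. n8.hot = 10  [len(b.val) + 8]
18. n12.fin = false  [C.hot > 10]
19. n13.off = false  [terminal]
20. n12.lab = true  [A.fin == false]
21. n14.mk = -7  [terminal]
22. n7.lab = true  [not A₀.fin]
23. n15.ok = false  [A₀.fin == false]
24. n16.lab = "yx"  ["yx"]
25. n16.cnt = 9  [9]
26. n16.env = 23  [23]
27. n17.val = "rm"  [terminal]
28. n18.val = "rr"  [terminal]
29. n19.off = false  [terminal]
30. n16.val = 24  [E.cnt + E.env - 8]
31. n15.hot = 9  [E.val - 15]
32. n15.pre = 14  [E.val - 10]
33. n5.lab = false  [D.hot > 9]
34. n0.mk = "yv"  ["yv"]
35. n0.live = 13  [S.wid - 9]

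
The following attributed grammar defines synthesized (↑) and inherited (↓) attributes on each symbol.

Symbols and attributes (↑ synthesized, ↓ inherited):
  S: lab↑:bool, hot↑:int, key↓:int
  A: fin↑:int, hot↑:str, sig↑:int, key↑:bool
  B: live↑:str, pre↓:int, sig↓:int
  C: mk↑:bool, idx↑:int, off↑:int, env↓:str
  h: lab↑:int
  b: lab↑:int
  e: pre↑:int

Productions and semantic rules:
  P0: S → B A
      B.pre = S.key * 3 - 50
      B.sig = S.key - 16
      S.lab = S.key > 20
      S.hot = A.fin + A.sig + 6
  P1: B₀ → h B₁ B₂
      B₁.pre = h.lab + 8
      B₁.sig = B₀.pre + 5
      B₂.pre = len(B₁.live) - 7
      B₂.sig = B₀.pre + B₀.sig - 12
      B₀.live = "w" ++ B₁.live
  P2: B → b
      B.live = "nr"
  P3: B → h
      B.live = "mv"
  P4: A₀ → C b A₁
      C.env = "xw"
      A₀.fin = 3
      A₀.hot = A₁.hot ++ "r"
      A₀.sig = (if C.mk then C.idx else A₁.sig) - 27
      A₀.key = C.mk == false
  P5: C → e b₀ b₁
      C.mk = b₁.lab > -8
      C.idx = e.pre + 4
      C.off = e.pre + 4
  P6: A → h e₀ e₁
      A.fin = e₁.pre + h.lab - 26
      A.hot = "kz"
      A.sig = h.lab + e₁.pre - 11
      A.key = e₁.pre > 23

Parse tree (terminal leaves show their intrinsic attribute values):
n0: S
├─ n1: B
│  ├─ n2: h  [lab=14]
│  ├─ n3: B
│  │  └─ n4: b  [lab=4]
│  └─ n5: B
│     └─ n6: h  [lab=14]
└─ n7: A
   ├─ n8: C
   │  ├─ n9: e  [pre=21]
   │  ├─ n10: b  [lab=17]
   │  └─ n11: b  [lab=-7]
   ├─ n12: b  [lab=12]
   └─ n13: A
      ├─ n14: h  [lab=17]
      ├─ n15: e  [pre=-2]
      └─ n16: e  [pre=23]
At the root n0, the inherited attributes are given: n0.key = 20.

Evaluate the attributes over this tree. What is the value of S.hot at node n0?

1. n0.key = 20  [given at root]
2. n1.pre = 10  [S.key * 3 - 50]
3. n1.sig = 4  [S.key - 16]
4. n2.lab = 14  [terminal]
5. n3.pre = 22  [h.lab + 8]
6. n3.sig = 15  [B₀.pre + 5]
7. n4.lab = 4  [terminal]
8. n3.live = "nr"  ["nr"]
9. n5.pre = -5  [len(B₁.live) - 7]
10. n5.sig = 2  [B₀.pre + B₀.sig - 12]
11. n6.lab = 14  [terminal]
12. n5.live = "mv"  ["mv"]
13. n1.live = "wnr"  ["w" ++ B₁.live]
14. n8.env = "xw"  ["xw"]
15. n9.pre = 21  [terminal]
16. n10.lab = 17  [terminal]
17. n11.lab = -7  [terminal]
18. n8.mk = true  [b₁.lab > -8]
19. n8.idx = 25  [e.pre + 4]
20. n8.off = 25  [e.pre + 4]
21. n12.lab = 12  [terminal]
22. n14.lab = 17  [terminal]
23. n15.pre = -2  [terminal]
24. n16.pre = 23  [terminal]
25. n13.fin = 14  [e₁.pre + h.lab - 26]
26. n13.hot = "kz"  ["kz"]
27. n13.sig = 29  [h.lab + e₁.pre - 11]
28. n13.key = false  [e₁.pre > 23]
29. n7.fin = 3  [3]
30. n7.hot = "kzr"  [A₁.hot ++ "r"]
31. n7.sig = -2  [(if C.mk then C.idx else A₁.sig) - 27]
32. n7.key = false  [C.mk == false]
33. n0.lab = false  [S.key > 20]
34. n0.hot = 7  [A.fin + A.sig + 6]

7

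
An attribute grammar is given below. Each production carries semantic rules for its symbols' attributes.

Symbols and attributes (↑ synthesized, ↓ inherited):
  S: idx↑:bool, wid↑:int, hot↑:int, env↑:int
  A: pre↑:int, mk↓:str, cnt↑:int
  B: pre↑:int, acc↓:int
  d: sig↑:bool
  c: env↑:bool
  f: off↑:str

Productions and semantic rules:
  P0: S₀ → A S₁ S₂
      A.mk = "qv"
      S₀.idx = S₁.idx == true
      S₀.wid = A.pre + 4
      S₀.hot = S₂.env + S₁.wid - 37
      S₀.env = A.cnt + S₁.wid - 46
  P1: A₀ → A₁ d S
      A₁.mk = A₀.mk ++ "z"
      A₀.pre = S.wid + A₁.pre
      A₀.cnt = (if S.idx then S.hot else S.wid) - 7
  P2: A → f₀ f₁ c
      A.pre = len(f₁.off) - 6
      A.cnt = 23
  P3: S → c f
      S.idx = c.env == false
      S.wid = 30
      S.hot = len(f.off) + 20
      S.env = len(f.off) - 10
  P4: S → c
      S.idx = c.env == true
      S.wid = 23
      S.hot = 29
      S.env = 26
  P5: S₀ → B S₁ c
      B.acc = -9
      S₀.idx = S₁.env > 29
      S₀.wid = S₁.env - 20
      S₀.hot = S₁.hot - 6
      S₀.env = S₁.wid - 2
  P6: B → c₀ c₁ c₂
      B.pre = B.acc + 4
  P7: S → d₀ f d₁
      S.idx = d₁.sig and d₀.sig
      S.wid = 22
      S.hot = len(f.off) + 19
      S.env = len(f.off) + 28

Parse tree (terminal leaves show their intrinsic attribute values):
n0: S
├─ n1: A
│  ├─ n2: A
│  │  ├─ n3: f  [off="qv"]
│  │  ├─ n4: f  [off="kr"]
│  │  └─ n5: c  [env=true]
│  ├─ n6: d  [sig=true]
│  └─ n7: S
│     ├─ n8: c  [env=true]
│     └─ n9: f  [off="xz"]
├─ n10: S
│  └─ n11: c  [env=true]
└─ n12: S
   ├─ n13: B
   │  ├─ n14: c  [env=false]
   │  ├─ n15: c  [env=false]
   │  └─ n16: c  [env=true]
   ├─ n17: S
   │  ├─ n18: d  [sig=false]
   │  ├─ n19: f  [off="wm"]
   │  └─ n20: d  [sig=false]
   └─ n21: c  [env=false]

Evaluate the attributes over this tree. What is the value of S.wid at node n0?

30

1. n1.mk = "qv"  ["qv"]
2. n2.mk = "qvz"  [A₀.mk ++ "z"]
3. n3.off = "qv"  [terminal]
4. n4.off = "kr"  [terminal]
5. n5.env = true  [terminal]
6. n2.pre = -4  [len(f₁.off) - 6]
7. n2.cnt = 23  [23]
8. n6.sig = true  [terminal]
9. n8.env = true  [terminal]
10. n9.off = "xz"  [terminal]
11. n7.idx = false  [c.env == false]
12. n7.wid = 30  [30]
13. n7.hot = 22  [len(f.off) + 20]
14. n7.env = -8  [len(f.off) - 10]
15. n1.pre = 26  [S.wid + A₁.pre]
16. n1.cnt = 23  [(if S.idx then S.hot else S.wid) - 7]
17. n11.env = true  [terminal]
18. n10.idx = true  [c.env == true]
19. n10.wid = 23  [23]
20. n10.hot = 29  [29]
21. n10.env = 26  [26]
22. n13.acc = -9  [-9]
23. n14.env = false  [terminal]
24. n15.env = false  [terminal]
25. n16.env = true  [terminal]
26. n13.pre = -5  [B.acc + 4]
27. n18.sig = false  [terminal]
28. n19.off = "wm"  [terminal]
29. n20.sig = false  [terminal]
30. n17.idx = false  [d₁.sig and d₀.sig]
31. n17.wid = 22  [22]
32. n17.hot = 21  [len(f.off) + 19]
33. n17.env = 30  [len(f.off) + 28]
34. n21.env = false  [terminal]
35. n12.idx = true  [S₁.env > 29]
36. n12.wid = 10  [S₁.env - 20]
37. n12.hot = 15  [S₁.hot - 6]
38. n12.env = 20  [S₁.wid - 2]
39. n0.idx = true  [S₁.idx == true]
40. n0.wid = 30  [A.pre + 4]
41. n0.hot = 6  [S₂.env + S₁.wid - 37]
42. n0.env = 0  [A.cnt + S₁.wid - 46]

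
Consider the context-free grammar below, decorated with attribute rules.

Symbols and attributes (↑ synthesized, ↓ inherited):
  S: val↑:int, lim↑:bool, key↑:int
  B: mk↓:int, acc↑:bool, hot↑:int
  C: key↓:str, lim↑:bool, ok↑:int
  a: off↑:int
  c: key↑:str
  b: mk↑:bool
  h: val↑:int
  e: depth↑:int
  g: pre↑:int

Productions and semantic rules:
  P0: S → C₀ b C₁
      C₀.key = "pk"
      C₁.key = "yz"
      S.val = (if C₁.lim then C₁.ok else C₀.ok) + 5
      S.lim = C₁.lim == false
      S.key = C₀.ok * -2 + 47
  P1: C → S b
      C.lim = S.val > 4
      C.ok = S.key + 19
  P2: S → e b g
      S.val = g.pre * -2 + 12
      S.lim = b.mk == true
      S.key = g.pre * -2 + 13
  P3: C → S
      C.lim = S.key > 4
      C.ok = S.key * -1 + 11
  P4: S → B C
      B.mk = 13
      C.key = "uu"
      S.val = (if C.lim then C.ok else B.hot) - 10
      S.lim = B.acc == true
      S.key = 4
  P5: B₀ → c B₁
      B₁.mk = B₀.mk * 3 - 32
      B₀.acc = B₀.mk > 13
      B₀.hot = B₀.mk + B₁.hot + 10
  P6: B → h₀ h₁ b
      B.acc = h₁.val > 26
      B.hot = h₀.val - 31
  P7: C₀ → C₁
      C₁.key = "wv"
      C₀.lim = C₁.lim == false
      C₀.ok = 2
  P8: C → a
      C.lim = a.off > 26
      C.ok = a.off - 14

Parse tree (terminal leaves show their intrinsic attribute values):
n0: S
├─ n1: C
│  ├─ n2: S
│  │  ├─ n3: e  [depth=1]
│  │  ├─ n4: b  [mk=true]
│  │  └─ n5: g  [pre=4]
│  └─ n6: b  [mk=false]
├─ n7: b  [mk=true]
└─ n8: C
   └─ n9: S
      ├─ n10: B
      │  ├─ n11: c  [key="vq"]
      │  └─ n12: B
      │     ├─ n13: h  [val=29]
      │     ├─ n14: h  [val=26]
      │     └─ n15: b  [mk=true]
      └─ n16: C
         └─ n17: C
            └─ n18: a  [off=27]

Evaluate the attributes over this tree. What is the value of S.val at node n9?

11

1. n1.key = "pk"  ["pk"]
2. n3.depth = 1  [terminal]
3. n4.mk = true  [terminal]
4. n5.pre = 4  [terminal]
5. n2.val = 4  [g.pre * -2 + 12]
6. n2.lim = true  [b.mk == true]
7. n2.key = 5  [g.pre * -2 + 13]
8. n6.mk = false  [terminal]
9. n1.lim = false  [S.val > 4]
10. n1.ok = 24  [S.key + 19]
11. n7.mk = true  [terminal]
12. n8.key = "yz"  ["yz"]
13. n10.mk = 13  [13]
14. n11.key = "vq"  [terminal]
15. n12.mk = 7  [B₀.mk * 3 - 32]
16. n13.val = 29  [terminal]
17. n14.val = 26  [terminal]
18. n15.mk = true  [terminal]
19. n12.acc = false  [h₁.val > 26]
20. n12.hot = -2  [h₀.val - 31]
21. n10.acc = false  [B₀.mk > 13]
22. n10.hot = 21  [B₀.mk + B₁.hot + 10]
23. n16.key = "uu"  ["uu"]
24. n17.key = "wv"  ["wv"]
25. n18.off = 27  [terminal]
26. n17.lim = true  [a.off > 26]
27. n17.ok = 13  [a.off - 14]
28. n16.lim = false  [C₁.lim == false]
29. n16.ok = 2  [2]
30. n9.val = 11  [(if C.lim then C.ok else B.hot) - 10]
31. n9.lim = false  [B.acc == true]
32. n9.key = 4  [4]
33. n8.lim = false  [S.key > 4]
34. n8.ok = 7  [S.key * -1 + 11]
35. n0.val = 29  [(if C₁.lim then C₁.ok else C₀.ok) + 5]
36. n0.lim = true  [C₁.lim == false]
37. n0.key = -1  [C₀.ok * -2 + 47]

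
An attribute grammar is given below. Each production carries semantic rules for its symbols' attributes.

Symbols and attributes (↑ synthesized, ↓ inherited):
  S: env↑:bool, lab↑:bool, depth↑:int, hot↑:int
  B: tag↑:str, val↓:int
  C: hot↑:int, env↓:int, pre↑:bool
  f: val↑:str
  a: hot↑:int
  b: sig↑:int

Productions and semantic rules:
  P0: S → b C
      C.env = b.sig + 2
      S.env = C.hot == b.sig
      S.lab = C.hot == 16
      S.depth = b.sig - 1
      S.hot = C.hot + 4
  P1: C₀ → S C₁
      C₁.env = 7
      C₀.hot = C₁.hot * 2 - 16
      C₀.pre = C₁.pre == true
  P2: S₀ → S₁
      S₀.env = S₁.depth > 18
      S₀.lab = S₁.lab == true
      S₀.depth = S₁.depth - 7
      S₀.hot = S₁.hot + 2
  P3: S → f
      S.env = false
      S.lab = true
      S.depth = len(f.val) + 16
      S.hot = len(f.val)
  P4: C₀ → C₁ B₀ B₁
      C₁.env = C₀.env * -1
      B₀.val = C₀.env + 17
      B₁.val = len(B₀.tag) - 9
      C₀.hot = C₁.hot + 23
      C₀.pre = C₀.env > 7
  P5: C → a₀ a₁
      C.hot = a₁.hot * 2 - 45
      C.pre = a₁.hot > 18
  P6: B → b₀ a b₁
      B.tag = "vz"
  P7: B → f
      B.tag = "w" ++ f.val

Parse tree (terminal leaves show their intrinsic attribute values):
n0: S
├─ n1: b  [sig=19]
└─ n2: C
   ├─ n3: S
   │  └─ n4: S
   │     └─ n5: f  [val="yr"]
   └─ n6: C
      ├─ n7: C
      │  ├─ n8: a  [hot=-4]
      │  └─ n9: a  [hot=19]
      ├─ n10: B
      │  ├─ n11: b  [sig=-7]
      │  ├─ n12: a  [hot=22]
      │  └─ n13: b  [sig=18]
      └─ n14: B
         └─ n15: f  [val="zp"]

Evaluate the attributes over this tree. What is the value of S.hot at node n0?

20

1. n1.sig = 19  [terminal]
2. n2.env = 21  [b.sig + 2]
3. n5.val = "yr"  [terminal]
4. n4.env = false  [false]
5. n4.lab = true  [true]
6. n4.depth = 18  [len(f.val) + 16]
7. n4.hot = 2  [len(f.val)]
8. n3.env = false  [S₁.depth > 18]
9. n3.lab = true  [S₁.lab == true]
10. n3.depth = 11  [S₁.depth - 7]
11. n3.hot = 4  [S₁.hot + 2]
12. n6.env = 7  [7]
13. n7.env = -7  [C₀.env * -1]
14. n8.hot = -4  [terminal]
15. n9.hot = 19  [terminal]
16. n7.hot = -7  [a₁.hot * 2 - 45]
17. n7.pre = true  [a₁.hot > 18]
18. n10.val = 24  [C₀.env + 17]
19. n11.sig = -7  [terminal]
20. n12.hot = 22  [terminal]
21. n13.sig = 18  [terminal]
22. n10.tag = "vz"  ["vz"]
23. n14.val = -7  [len(B₀.tag) - 9]
24. n15.val = "zp"  [terminal]
25. n14.tag = "wzp"  ["w" ++ f.val]
26. n6.hot = 16  [C₁.hot + 23]
27. n6.pre = false  [C₀.env > 7]
28. n2.hot = 16  [C₁.hot * 2 - 16]
29. n2.pre = false  [C₁.pre == true]
30. n0.env = false  [C.hot == b.sig]
31. n0.lab = true  [C.hot == 16]
32. n0.depth = 18  [b.sig - 1]
33. n0.hot = 20  [C.hot + 4]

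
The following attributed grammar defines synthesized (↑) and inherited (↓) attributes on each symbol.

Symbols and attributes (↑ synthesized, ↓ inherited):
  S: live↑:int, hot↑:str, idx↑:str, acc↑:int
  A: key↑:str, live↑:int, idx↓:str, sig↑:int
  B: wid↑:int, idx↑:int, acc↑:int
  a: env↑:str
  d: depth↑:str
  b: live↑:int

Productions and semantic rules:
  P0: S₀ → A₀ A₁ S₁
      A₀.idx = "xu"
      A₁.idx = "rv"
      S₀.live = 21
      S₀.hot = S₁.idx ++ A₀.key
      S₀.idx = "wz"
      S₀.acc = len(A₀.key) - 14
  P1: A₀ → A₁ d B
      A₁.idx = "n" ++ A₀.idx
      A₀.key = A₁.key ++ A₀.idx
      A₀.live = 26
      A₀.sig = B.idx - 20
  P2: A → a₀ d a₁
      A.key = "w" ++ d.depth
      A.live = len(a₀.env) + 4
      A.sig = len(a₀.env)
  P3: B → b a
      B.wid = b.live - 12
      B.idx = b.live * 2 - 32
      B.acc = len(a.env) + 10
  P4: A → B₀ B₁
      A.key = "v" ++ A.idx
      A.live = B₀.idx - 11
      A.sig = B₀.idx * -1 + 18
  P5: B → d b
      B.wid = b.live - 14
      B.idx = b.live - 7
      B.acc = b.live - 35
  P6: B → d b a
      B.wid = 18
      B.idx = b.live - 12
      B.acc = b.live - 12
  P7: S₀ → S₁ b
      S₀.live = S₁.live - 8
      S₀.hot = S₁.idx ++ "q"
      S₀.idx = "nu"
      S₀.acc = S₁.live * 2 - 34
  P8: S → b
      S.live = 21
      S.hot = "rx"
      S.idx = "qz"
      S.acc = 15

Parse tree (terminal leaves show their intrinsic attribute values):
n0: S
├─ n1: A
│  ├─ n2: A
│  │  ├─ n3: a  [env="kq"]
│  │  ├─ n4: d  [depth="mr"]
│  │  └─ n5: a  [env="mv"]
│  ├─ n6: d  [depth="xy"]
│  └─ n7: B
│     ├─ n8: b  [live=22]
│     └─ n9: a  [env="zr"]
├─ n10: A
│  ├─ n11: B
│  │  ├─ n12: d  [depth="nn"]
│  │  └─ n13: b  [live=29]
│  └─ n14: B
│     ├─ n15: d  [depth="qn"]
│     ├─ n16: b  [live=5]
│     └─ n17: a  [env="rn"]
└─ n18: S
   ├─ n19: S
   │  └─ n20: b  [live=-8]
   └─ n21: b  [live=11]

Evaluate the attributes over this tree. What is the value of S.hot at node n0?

1. n1.idx = "xu"  ["xu"]
2. n2.idx = "nxu"  ["n" ++ A₀.idx]
3. n3.env = "kq"  [terminal]
4. n4.depth = "mr"  [terminal]
5. n5.env = "mv"  [terminal]
6. n2.key = "wmr"  ["w" ++ d.depth]
7. n2.live = 6  [len(a₀.env) + 4]
8. n2.sig = 2  [len(a₀.env)]
9. n6.depth = "xy"  [terminal]
10. n8.live = 22  [terminal]
11. n9.env = "zr"  [terminal]
12. n7.wid = 10  [b.live - 12]
13. n7.idx = 12  [b.live * 2 - 32]
14. n7.acc = 12  [len(a.env) + 10]
15. n1.key = "wmrxu"  [A₁.key ++ A₀.idx]
16. n1.live = 26  [26]
17. n1.sig = -8  [B.idx - 20]
18. n10.idx = "rv"  ["rv"]
19. n12.depth = "nn"  [terminal]
20. n13.live = 29  [terminal]
21. n11.wid = 15  [b.live - 14]
22. n11.idx = 22  [b.live - 7]
23. n11.acc = -6  [b.live - 35]
24. n15.depth = "qn"  [terminal]
25. n16.live = 5  [terminal]
26. n17.env = "rn"  [terminal]
27. n14.wid = 18  [18]
28. n14.idx = -7  [b.live - 12]
29. n14.acc = -7  [b.live - 12]
30. n10.key = "vrv"  ["v" ++ A.idx]
31. n10.live = 11  [B₀.idx - 11]
32. n10.sig = -4  [B₀.idx * -1 + 18]
33. n20.live = -8  [terminal]
34. n19.live = 21  [21]
35. n19.hot = "rx"  ["rx"]
36. n19.idx = "qz"  ["qz"]
37. n19.acc = 15  [15]
38. n21.live = 11  [terminal]
39. n18.live = 13  [S₁.live - 8]
40. n18.hot = "qzq"  [S₁.idx ++ "q"]
41. n18.idx = "nu"  ["nu"]
42. n18.acc = 8  [S₁.live * 2 - 34]
43. n0.live = 21  [21]
44. n0.hot = "nuwmrxu"  [S₁.idx ++ A₀.key]
45. n0.idx = "wz"  ["wz"]
46. n0.acc = -9  [len(A₀.key) - 14]

"nuwmrxu"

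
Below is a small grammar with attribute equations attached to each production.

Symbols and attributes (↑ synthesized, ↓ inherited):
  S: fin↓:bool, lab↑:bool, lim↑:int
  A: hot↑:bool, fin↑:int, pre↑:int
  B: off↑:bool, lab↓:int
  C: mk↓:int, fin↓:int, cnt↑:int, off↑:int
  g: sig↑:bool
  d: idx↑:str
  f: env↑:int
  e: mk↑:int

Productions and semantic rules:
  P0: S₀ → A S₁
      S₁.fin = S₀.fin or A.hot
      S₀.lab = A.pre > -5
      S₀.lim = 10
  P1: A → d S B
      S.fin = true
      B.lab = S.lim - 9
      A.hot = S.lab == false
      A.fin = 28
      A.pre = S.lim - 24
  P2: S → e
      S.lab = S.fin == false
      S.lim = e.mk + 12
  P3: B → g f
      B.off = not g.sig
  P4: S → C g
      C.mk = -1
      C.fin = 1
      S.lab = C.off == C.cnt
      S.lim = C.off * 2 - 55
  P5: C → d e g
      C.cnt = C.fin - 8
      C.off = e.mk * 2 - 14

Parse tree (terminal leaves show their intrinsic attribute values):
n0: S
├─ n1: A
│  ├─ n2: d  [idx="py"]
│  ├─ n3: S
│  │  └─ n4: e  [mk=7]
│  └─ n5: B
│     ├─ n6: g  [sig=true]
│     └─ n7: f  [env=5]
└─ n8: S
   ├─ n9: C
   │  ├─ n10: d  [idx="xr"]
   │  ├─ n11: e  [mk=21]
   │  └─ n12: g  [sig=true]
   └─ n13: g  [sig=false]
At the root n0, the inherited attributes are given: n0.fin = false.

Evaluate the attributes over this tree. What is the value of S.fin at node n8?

true

1. n0.fin = false  [given at root]
2. n2.idx = "py"  [terminal]
3. n3.fin = true  [true]
4. n4.mk = 7  [terminal]
5. n3.lab = false  [S.fin == false]
6. n3.lim = 19  [e.mk + 12]
7. n5.lab = 10  [S.lim - 9]
8. n6.sig = true  [terminal]
9. n7.env = 5  [terminal]
10. n5.off = false  [not g.sig]
11. n1.hot = true  [S.lab == false]
12. n1.fin = 28  [28]
13. n1.pre = -5  [S.lim - 24]
14. n8.fin = true  [S₀.fin or A.hot]
15. n9.mk = -1  [-1]
16. n9.fin = 1  [1]
17. n10.idx = "xr"  [terminal]
18. n11.mk = 21  [terminal]
19. n12.sig = true  [terminal]
20. n9.cnt = -7  [C.fin - 8]
21. n9.off = 28  [e.mk * 2 - 14]
22. n13.sig = false  [terminal]
23. n8.lab = false  [C.off == C.cnt]
24. n8.lim = 1  [C.off * 2 - 55]
25. n0.lab = false  [A.pre > -5]
26. n0.lim = 10  [10]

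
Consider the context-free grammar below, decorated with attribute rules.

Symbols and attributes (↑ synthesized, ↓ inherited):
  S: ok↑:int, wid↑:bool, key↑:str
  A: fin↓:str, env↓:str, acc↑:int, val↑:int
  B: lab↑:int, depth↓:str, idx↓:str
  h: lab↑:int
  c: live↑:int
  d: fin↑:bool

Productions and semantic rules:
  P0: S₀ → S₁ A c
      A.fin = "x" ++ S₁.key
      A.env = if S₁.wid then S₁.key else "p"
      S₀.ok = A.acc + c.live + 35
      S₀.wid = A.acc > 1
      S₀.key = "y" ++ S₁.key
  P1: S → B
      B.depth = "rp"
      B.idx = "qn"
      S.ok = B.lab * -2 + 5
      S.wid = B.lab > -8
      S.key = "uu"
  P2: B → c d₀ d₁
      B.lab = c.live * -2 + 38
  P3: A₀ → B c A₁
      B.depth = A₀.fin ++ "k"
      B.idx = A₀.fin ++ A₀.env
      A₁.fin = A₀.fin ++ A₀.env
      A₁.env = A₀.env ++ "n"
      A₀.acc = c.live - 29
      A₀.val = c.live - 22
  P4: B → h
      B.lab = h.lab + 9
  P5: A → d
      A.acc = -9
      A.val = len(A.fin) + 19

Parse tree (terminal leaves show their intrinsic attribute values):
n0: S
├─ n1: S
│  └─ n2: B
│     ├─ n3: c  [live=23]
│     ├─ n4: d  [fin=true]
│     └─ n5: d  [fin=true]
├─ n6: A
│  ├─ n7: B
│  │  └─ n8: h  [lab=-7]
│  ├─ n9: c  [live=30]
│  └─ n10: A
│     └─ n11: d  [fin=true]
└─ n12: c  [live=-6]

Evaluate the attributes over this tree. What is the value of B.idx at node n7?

"xuup"

1. n2.depth = "rp"  ["rp"]
2. n2.idx = "qn"  ["qn"]
3. n3.live = 23  [terminal]
4. n4.fin = true  [terminal]
5. n5.fin = true  [terminal]
6. n2.lab = -8  [c.live * -2 + 38]
7. n1.ok = 21  [B.lab * -2 + 5]
8. n1.wid = false  [B.lab > -8]
9. n1.key = "uu"  ["uu"]
10. n6.fin = "xuu"  ["x" ++ S₁.key]
11. n6.env = "p"  [if S₁.wid then S₁.key else "p"]
12. n7.depth = "xuuk"  [A₀.fin ++ "k"]
13. n7.idx = "xuup"  [A₀.fin ++ A₀.env]
14. n8.lab = -7  [terminal]
15. n7.lab = 2  [h.lab + 9]
16. n9.live = 30  [terminal]
17. n10.fin = "xuup"  [A₀.fin ++ A₀.env]
18. n10.env = "pn"  [A₀.env ++ "n"]
19. n11.fin = true  [terminal]
20. n10.acc = -9  [-9]
21. n10.val = 23  [len(A.fin) + 19]
22. n6.acc = 1  [c.live - 29]
23. n6.val = 8  [c.live - 22]
24. n12.live = -6  [terminal]
25. n0.ok = 30  [A.acc + c.live + 35]
26. n0.wid = false  [A.acc > 1]
27. n0.key = "yuu"  ["y" ++ S₁.key]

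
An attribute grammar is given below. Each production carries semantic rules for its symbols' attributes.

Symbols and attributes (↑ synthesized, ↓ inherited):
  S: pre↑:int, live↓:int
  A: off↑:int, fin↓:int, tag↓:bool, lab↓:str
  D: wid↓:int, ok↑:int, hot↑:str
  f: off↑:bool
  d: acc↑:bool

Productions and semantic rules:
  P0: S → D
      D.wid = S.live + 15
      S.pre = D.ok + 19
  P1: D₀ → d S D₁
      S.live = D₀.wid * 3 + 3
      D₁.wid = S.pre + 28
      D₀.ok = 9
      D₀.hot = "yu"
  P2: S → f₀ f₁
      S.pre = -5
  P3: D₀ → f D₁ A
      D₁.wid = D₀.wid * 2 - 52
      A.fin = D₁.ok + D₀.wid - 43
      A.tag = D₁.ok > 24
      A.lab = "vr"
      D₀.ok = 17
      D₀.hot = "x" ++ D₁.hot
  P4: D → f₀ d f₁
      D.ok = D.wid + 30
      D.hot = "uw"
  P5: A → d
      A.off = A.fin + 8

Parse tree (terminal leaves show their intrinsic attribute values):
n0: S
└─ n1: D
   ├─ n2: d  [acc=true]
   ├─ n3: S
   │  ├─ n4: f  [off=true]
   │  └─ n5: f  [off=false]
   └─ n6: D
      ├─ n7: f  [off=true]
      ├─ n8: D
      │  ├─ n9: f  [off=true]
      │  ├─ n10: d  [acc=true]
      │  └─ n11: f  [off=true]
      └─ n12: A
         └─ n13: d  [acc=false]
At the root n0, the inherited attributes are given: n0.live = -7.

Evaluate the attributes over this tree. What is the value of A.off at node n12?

12

1. n0.live = -7  [given at root]
2. n1.wid = 8  [S.live + 15]
3. n2.acc = true  [terminal]
4. n3.live = 27  [D₀.wid * 3 + 3]
5. n4.off = true  [terminal]
6. n5.off = false  [terminal]
7. n3.pre = -5  [-5]
8. n6.wid = 23  [S.pre + 28]
9. n7.off = true  [terminal]
10. n8.wid = -6  [D₀.wid * 2 - 52]
11. n9.off = true  [terminal]
12. n10.acc = true  [terminal]
13. n11.off = true  [terminal]
14. n8.ok = 24  [D.wid + 30]
15. n8.hot = "uw"  ["uw"]
16. n12.fin = 4  [D₁.ok + D₀.wid - 43]
17. n12.tag = false  [D₁.ok > 24]
18. n12.lab = "vr"  ["vr"]
19. n13.acc = false  [terminal]
20. n12.off = 12  [A.fin + 8]
21. n6.ok = 17  [17]
22. n6.hot = "xuw"  ["x" ++ D₁.hot]
23. n1.ok = 9  [9]
24. n1.hot = "yu"  ["yu"]
25. n0.pre = 28  [D.ok + 19]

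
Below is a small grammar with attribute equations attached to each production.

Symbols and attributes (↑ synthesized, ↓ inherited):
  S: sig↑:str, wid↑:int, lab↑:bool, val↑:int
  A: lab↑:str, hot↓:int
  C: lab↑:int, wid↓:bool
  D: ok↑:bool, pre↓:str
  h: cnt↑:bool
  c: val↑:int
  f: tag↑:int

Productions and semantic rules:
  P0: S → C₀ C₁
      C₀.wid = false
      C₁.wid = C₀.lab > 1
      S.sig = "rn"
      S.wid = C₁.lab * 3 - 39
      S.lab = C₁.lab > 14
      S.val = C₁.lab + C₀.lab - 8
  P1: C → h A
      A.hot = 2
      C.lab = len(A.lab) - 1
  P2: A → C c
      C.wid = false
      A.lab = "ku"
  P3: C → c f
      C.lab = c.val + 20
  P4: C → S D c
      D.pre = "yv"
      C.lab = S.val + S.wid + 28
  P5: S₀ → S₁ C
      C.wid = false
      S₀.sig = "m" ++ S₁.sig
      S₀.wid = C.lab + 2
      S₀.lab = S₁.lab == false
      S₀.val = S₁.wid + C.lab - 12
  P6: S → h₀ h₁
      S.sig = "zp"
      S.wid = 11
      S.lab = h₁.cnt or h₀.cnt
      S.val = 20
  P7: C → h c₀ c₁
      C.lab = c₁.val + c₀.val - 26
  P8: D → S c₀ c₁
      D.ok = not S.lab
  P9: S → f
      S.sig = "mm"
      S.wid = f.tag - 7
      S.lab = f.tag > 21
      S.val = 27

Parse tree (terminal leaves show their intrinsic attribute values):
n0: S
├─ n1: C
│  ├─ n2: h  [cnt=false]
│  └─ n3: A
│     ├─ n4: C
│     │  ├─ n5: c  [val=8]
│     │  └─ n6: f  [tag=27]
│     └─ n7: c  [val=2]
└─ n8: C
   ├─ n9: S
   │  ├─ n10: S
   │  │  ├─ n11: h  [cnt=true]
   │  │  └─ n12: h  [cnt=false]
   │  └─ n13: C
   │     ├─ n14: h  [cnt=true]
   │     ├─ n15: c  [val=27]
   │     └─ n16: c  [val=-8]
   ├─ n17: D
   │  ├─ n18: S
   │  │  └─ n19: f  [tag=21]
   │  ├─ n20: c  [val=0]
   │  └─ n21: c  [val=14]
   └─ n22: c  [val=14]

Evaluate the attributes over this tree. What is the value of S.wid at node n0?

1. n1.wid = false  [false]
2. n2.cnt = false  [terminal]
3. n3.hot = 2  [2]
4. n4.wid = false  [false]
5. n5.val = 8  [terminal]
6. n6.tag = 27  [terminal]
7. n4.lab = 28  [c.val + 20]
8. n7.val = 2  [terminal]
9. n3.lab = "ku"  ["ku"]
10. n1.lab = 1  [len(A.lab) - 1]
11. n8.wid = false  [C₀.lab > 1]
12. n11.cnt = true  [terminal]
13. n12.cnt = false  [terminal]
14. n10.sig = "zp"  ["zp"]
15. n10.wid = 11  [11]
16. n10.lab = true  [h₁.cnt or h₀.cnt]
17. n10.val = 20  [20]
18. n13.wid = false  [false]
19. n14.cnt = true  [terminal]
20. n15.val = 27  [terminal]
21. n16.val = -8  [terminal]
22. n13.lab = -7  [c₁.val + c₀.val - 26]
23. n9.sig = "mzp"  ["m" ++ S₁.sig]
24. n9.wid = -5  [C.lab + 2]
25. n9.lab = false  [S₁.lab == false]
26. n9.val = -8  [S₁.wid + C.lab - 12]
27. n17.pre = "yv"  ["yv"]
28. n19.tag = 21  [terminal]
29. n18.sig = "mm"  ["mm"]
30. n18.wid = 14  [f.tag - 7]
31. n18.lab = false  [f.tag > 21]
32. n18.val = 27  [27]
33. n20.val = 0  [terminal]
34. n21.val = 14  [terminal]
35. n17.ok = true  [not S.lab]
36. n22.val = 14  [terminal]
37. n8.lab = 15  [S.val + S.wid + 28]
38. n0.sig = "rn"  ["rn"]
39. n0.wid = 6  [C₁.lab * 3 - 39]
40. n0.lab = true  [C₁.lab > 14]
41. n0.val = 8  [C₁.lab + C₀.lab - 8]

6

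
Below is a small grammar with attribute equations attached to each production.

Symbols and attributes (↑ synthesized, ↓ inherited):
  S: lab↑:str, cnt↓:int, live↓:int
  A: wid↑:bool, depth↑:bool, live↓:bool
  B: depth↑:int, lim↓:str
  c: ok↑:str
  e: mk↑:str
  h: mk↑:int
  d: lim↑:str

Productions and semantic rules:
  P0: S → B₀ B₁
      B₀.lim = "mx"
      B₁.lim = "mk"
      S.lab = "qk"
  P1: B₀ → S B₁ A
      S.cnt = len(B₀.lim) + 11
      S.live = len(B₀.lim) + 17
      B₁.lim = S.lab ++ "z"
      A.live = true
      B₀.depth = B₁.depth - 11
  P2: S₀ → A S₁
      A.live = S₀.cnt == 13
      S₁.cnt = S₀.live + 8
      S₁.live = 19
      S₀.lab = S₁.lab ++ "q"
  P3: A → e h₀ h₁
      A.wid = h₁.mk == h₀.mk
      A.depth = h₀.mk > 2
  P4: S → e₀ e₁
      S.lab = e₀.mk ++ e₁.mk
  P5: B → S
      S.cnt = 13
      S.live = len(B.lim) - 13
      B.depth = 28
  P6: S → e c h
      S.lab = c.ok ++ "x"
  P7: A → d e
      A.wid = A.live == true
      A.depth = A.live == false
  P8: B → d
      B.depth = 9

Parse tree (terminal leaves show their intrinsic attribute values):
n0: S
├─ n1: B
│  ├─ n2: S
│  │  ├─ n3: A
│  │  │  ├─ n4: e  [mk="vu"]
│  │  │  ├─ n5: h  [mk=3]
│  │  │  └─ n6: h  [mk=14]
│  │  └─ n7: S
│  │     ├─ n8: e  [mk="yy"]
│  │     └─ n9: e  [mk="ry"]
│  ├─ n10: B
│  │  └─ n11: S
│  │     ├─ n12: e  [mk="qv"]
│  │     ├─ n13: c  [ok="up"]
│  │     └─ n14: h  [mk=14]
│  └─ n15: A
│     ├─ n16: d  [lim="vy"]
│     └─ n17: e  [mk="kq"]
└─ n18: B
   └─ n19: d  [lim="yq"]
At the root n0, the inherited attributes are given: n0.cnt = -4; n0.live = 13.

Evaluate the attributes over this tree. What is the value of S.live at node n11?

-7

1. n0.cnt = -4  [given at root]
2. n0.live = 13  [given at root]
3. n1.lim = "mx"  ["mx"]
4. n2.cnt = 13  [len(B₀.lim) + 11]
5. n2.live = 19  [len(B₀.lim) + 17]
6. n3.live = true  [S₀.cnt == 13]
7. n4.mk = "vu"  [terminal]
8. n5.mk = 3  [terminal]
9. n6.mk = 14  [terminal]
10. n3.wid = false  [h₁.mk == h₀.mk]
11. n3.depth = true  [h₀.mk > 2]
12. n7.cnt = 27  [S₀.live + 8]
13. n7.live = 19  [19]
14. n8.mk = "yy"  [terminal]
15. n9.mk = "ry"  [terminal]
16. n7.lab = "yyry"  [e₀.mk ++ e₁.mk]
17. n2.lab = "yyryq"  [S₁.lab ++ "q"]
18. n10.lim = "yyryqz"  [S.lab ++ "z"]
19. n11.cnt = 13  [13]
20. n11.live = -7  [len(B.lim) - 13]
21. n12.mk = "qv"  [terminal]
22. n13.ok = "up"  [terminal]
23. n14.mk = 14  [terminal]
24. n11.lab = "upx"  [c.ok ++ "x"]
25. n10.depth = 28  [28]
26. n15.live = true  [true]
27. n16.lim = "vy"  [terminal]
28. n17.mk = "kq"  [terminal]
29. n15.wid = true  [A.live == true]
30. n15.depth = false  [A.live == false]
31. n1.depth = 17  [B₁.depth - 11]
32. n18.lim = "mk"  ["mk"]
33. n19.lim = "yq"  [terminal]
34. n18.depth = 9  [9]
35. n0.lab = "qk"  ["qk"]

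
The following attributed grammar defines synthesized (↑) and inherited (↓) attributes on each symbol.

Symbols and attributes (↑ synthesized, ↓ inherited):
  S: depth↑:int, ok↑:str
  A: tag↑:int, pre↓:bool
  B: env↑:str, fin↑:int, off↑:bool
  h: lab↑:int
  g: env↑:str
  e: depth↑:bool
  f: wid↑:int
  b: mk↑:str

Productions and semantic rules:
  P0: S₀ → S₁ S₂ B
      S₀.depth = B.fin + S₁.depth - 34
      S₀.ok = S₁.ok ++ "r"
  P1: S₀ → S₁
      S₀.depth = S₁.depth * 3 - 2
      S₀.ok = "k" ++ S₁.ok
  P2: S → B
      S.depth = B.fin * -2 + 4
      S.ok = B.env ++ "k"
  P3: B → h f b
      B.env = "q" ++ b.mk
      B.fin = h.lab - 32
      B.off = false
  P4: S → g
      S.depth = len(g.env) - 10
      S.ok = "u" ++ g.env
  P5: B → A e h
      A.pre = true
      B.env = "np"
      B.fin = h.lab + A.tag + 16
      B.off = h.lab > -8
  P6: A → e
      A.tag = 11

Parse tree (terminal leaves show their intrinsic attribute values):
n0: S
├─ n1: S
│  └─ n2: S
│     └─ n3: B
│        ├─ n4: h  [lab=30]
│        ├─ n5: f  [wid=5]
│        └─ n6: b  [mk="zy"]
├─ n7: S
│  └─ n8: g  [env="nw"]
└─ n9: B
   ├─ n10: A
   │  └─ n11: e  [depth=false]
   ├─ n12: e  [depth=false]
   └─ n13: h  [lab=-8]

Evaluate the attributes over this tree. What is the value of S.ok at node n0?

"kqzykr"

1. n4.lab = 30  [terminal]
2. n5.wid = 5  [terminal]
3. n6.mk = "zy"  [terminal]
4. n3.env = "qzy"  ["q" ++ b.mk]
5. n3.fin = -2  [h.lab - 32]
6. n3.off = false  [false]
7. n2.depth = 8  [B.fin * -2 + 4]
8. n2.ok = "qzyk"  [B.env ++ "k"]
9. n1.depth = 22  [S₁.depth * 3 - 2]
10. n1.ok = "kqzyk"  ["k" ++ S₁.ok]
11. n8.env = "nw"  [terminal]
12. n7.depth = -8  [len(g.env) - 10]
13. n7.ok = "unw"  ["u" ++ g.env]
14. n10.pre = true  [true]
15. n11.depth = false  [terminal]
16. n10.tag = 11  [11]
17. n12.depth = false  [terminal]
18. n13.lab = -8  [terminal]
19. n9.env = "np"  ["np"]
20. n9.fin = 19  [h.lab + A.tag + 16]
21. n9.off = false  [h.lab > -8]
22. n0.depth = 7  [B.fin + S₁.depth - 34]
23. n0.ok = "kqzykr"  [S₁.ok ++ "r"]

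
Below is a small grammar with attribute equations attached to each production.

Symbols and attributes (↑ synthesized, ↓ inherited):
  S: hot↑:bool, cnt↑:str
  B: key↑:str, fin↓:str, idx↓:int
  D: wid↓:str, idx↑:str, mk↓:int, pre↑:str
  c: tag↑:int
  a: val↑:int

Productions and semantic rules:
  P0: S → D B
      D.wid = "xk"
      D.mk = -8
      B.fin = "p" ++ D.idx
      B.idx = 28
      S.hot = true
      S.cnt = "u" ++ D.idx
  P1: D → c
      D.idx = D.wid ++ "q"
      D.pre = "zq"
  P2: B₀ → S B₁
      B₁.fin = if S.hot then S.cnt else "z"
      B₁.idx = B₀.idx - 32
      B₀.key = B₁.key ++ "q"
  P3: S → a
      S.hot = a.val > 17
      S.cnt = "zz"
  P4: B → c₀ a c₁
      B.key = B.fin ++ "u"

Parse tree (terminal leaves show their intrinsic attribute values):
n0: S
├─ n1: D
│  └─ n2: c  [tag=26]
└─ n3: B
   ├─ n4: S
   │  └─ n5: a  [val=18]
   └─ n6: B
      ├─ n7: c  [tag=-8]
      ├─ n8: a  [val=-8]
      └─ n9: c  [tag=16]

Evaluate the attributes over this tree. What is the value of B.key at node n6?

"zzu"

1. n1.wid = "xk"  ["xk"]
2. n1.mk = -8  [-8]
3. n2.tag = 26  [terminal]
4. n1.idx = "xkq"  [D.wid ++ "q"]
5. n1.pre = "zq"  ["zq"]
6. n3.fin = "pxkq"  ["p" ++ D.idx]
7. n3.idx = 28  [28]
8. n5.val = 18  [terminal]
9. n4.hot = true  [a.val > 17]
10. n4.cnt = "zz"  ["zz"]
11. n6.fin = "zz"  [if S.hot then S.cnt else "z"]
12. n6.idx = -4  [B₀.idx - 32]
13. n7.tag = -8  [terminal]
14. n8.val = -8  [terminal]
15. n9.tag = 16  [terminal]
16. n6.key = "zzu"  [B.fin ++ "u"]
17. n3.key = "zzuq"  [B₁.key ++ "q"]
18. n0.hot = true  [true]
19. n0.cnt = "uxkq"  ["u" ++ D.idx]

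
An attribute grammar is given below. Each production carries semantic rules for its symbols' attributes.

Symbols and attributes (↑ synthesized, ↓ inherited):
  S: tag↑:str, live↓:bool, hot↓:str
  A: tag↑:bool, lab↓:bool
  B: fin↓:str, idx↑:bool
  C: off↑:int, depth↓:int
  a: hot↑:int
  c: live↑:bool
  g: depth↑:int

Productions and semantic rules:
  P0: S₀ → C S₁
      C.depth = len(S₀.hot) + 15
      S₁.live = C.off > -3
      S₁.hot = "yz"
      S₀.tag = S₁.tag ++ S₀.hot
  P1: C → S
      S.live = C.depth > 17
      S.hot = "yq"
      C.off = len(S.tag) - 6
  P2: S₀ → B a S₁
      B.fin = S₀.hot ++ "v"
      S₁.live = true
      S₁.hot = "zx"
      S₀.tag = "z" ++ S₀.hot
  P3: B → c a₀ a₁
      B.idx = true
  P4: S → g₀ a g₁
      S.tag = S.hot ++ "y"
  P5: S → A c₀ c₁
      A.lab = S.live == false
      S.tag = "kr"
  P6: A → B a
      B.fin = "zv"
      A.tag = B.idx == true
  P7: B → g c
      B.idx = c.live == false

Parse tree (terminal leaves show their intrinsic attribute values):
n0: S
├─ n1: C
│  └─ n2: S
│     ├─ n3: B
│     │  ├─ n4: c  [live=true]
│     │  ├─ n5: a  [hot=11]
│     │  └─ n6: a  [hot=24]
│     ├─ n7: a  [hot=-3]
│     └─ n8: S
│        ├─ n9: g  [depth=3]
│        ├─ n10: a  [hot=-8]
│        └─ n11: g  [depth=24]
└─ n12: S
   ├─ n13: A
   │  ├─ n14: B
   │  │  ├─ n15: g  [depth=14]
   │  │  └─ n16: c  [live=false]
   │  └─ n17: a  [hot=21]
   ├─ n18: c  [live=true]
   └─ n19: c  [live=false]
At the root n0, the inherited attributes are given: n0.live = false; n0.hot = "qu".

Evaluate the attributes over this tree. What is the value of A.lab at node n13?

1. n0.live = false  [given at root]
2. n0.hot = "qu"  [given at root]
3. n1.depth = 17  [len(S₀.hot) + 15]
4. n2.live = false  [C.depth > 17]
5. n2.hot = "yq"  ["yq"]
6. n3.fin = "yqv"  [S₀.hot ++ "v"]
7. n4.live = true  [terminal]
8. n5.hot = 11  [terminal]
9. n6.hot = 24  [terminal]
10. n3.idx = true  [true]
11. n7.hot = -3  [terminal]
12. n8.live = true  [true]
13. n8.hot = "zx"  ["zx"]
14. n9.depth = 3  [terminal]
15. n10.hot = -8  [terminal]
16. n11.depth = 24  [terminal]
17. n8.tag = "zxy"  [S.hot ++ "y"]
18. n2.tag = "zyq"  ["z" ++ S₀.hot]
19. n1.off = -3  [len(S.tag) - 6]
20. n12.live = false  [C.off > -3]
21. n12.hot = "yz"  ["yz"]
22. n13.lab = true  [S.live == false]
23. n14.fin = "zv"  ["zv"]
24. n15.depth = 14  [terminal]
25. n16.live = false  [terminal]
26. n14.idx = true  [c.live == false]
27. n17.hot = 21  [terminal]
28. n13.tag = true  [B.idx == true]
29. n18.live = true  [terminal]
30. n19.live = false  [terminal]
31. n12.tag = "kr"  ["kr"]
32. n0.tag = "krqu"  [S₁.tag ++ S₀.hot]

true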